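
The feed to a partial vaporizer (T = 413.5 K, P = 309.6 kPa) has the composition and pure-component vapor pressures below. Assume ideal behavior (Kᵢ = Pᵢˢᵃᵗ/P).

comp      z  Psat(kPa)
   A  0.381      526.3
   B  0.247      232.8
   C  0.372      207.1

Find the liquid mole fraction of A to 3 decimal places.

x_A = 0.299

Raoult's law: Kᵢ = Pᵢˢᵃᵗ/P = Pᵢˢᵃᵗ/309.6.
  K_A = 526.3/309.6 = 1.69994, K_B = 232.8/309.6 = 0.75194, K_C = 207.1/309.6 = 0.66893
Let ψ = V/F and solve Σ zᵢ(Kᵢ−1)/(1+ψ(Kᵢ−1)) = 0.
Feasibility: ΣzᵢKᵢ = 1.082, Σzᵢ/Kᵢ = 1.109 — both > 1, two phases present.
Iterate (Newton) starting at ψ = 0.44:
  ψ = 0.440: g = -0.0091, g' = -0.184 → ψ = 0.391
Converged at ψ = 0.391.
Compositions from xᵢ = zᵢ/(1+ψ(Kᵢ−1)), yᵢ = Kᵢxᵢ:
  A: x = 0.299, y = 0.508
  B: x = 0.274, y = 0.206
  C: x = 0.427, y = 0.286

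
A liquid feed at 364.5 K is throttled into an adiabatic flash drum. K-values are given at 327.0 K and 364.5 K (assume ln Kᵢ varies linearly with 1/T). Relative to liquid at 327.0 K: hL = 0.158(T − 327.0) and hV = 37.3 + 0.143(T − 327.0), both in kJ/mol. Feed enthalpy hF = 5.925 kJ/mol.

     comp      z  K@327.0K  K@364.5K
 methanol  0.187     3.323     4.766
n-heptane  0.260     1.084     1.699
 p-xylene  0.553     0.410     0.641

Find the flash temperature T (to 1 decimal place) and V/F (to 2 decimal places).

Adiabatic flash: solve Rachford–Rice at each trial T, then check hF = ψ·hV(T) + (1−ψ)·hL(T).
  T = 327.0 K: K = (3.323, 1.084, 0.410), RR gives ψ = 0.132, H_out = 4.934 kJ/mol
  T = 364.5 K: K = (4.766, 1.699, 0.641), RR gives ψ = 0.838, H_out = 36.723 kJ/mol
  T = 345.8 K: K = (4.021, 1.375, 0.519), RR gives ψ = 0.420, H_out = 18.517 kJ/mol
  T = 336.4 K: K = (3.665, 1.225, 0.463), RR gives ψ = 0.266, H_out = 11.382 kJ/mol
  T = 331.7 K: K = (3.492, 1.153, 0.436), RR gives ψ = 0.198, H_out = 8.096 kJ/mol
  T = 329.4 K: K = (3.409, 1.119, 0.423), RR gives ψ = 0.165, H_out = 6.536 kJ/mol
Linear interpolation between T = 327.0 (H_out = 4.934) and T = 329.4 (H_out = 6.536) on hF = 5.925 gives T ≈ 328.5 K, at which ψ = 0.15.

T = 328.5 K, V/F = 0.15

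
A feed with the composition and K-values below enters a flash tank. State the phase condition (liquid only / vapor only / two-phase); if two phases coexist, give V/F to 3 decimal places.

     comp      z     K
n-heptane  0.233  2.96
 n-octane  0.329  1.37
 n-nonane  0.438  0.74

vapor only

ΣzᵢKᵢ = 1.465; Σzᵢ/Kᵢ = 0.911.
Since Σzᵢ/Kᵢ < 1 the mixture is above its dew point — single vapor phase.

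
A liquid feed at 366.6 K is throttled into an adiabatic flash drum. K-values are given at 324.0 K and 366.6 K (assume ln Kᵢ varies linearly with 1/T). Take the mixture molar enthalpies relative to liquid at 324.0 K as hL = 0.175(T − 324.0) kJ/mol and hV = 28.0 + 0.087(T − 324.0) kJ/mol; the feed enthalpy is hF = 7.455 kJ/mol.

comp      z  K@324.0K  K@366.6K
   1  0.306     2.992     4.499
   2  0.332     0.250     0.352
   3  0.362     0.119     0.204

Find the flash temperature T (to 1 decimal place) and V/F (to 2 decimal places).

T = 345.6 K, V/F = 0.14

Adiabatic flash: solve Rachford–Rice at each trial T, then check hF = ψ·hV(T) + (1−ψ)·hL(T).
  T = 324.0 K: K = (2.992, 0.250, 0.119), RR gives ψ = 0.025, H_out = 0.714 kJ/mol
  T = 366.6 K: K = (4.499, 0.352, 0.204), RR gives ψ = 0.223, H_out = 12.857 kJ/mol
  T = 345.3 K: K = (3.715, 0.300, 0.158), RR gives ψ = 0.139, H_out = 7.369 kJ/mol
  T = 356.0 K: K = (4.102, 0.326, 0.181), RR gives ψ = 0.184, H_out = 10.226 kJ/mol
  T = 350.6 K: K = (3.905, 0.313, 0.169), RR gives ψ = 0.162, H_out = 8.814 kJ/mol
  T = 348.0 K: K = (3.812, 0.306, 0.164), RR gives ψ = 0.151, H_out = 8.113 kJ/mol
  T = 346.6 K: K = (3.762, 0.303, 0.161), RR gives ψ = 0.145, H_out = 7.729 kJ/mol
Linear interpolation between T = 345.3 (H_out = 7.369) and T = 346.6 (H_out = 7.729) on hF = 7.455 gives T ≈ 345.6 K, at which ψ = 0.14.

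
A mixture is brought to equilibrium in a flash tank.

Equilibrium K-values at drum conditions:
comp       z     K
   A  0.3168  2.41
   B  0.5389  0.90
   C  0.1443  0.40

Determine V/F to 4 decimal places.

V/F = 0.7544

Material balance + equilibrium reduce to Σ zᵢ(Kᵢ−1)/(1+V/F(Kᵢ−1)) = 0.
Feasibility: ΣzᵢKᵢ = 1.3062, Σzᵢ/Kᵢ = 1.0910 — both > 1, two phases present.
Newton–Raphson from V/F = 0.5:
  V/F = 0.5000: g = 0.08158, g' = -0.3286 → V/F = 0.7482
  V/F = 0.7482: g = 0.00201, g' = -0.3265 → V/F = 0.7544
Converged at V/F = 0.7544.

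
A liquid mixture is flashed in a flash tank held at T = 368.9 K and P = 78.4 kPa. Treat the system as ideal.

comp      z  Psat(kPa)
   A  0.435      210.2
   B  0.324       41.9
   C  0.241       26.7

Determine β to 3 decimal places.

Raoult's law: Kᵢ = Pᵢˢᵃᵗ/P = Pᵢˢᵃᵗ/78.4.
  K_A = 210.2/78.4 = 2.68112, K_B = 41.9/78.4 = 0.53444, K_C = 26.7/78.4 = 0.34056
Material balance + equilibrium reduce to Σ zᵢ(Kᵢ−1)/(1+β(Kᵢ−1)) = 0.
Feasibility: ΣzᵢKᵢ = 1.422, Σzᵢ/Kᵢ = 1.476 — both > 1, two phases present.
Newton–Raphson from β = 0.5:
  β = 0.500: g = -0.0364, g' = -0.715 → β = 0.449
Converged at β = 0.449.

β = 0.449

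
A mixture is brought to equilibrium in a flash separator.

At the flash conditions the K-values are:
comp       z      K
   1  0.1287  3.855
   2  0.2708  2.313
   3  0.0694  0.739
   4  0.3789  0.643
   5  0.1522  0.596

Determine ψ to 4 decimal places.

Iterate (Newton) starting at ψ = 0.69:
  ψ = 0.6900: g = 0.02345, g' = -0.3872 → ψ = 0.7505
  ψ = 0.7505: g = 0.00045, g' = -0.3732 → ψ = 0.7517
Converged at ψ = 0.7517.

ψ = 0.7517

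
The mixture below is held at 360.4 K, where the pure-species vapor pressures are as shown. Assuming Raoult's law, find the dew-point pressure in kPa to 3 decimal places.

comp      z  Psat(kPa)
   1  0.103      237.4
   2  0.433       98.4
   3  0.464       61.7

At the dew point ψ → 1, so Σzᵢ/Kᵢ = 1 with Kᵢ = Pᵢˢᵃᵗ/P ⇒ 1/P = Σzᵢ/Pᵢˢᵃᵗ.
1/P = 0.103/237.4 + 0.433/98.4 + 0.464/61.7 = 0.012355 ⇒ P = 80.942 kPa

Pdew = 80.942 kPa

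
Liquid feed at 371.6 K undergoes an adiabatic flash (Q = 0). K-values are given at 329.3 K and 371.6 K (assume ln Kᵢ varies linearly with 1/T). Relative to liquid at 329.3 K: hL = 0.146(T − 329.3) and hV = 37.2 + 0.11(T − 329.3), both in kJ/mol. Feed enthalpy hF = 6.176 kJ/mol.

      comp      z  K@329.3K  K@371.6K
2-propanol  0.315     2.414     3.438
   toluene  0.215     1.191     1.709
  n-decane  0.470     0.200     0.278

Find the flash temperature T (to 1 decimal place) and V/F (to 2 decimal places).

T = 332.2 K, V/F = 0.15

Adiabatic flash: solve Rachford–Rice at each trial T, then check hF = ψ·hV(T) + (1−ψ)·hL(T).
  T = 329.3 K: K = (2.414, 1.191, 0.200), RR gives ψ = 0.126, H_out = 4.687 kJ/mol
  T = 371.6 K: K = (3.438, 1.709, 0.278), RR gives ψ = 0.430, H_out = 21.504 kJ/mol
  T = 350.5 K: K = (2.913, 1.443, 0.238), RR gives ψ = 0.303, H_out = 14.135 kJ/mol
  T = 339.9 K: K = (2.660, 1.315, 0.219), RR gives ψ = 0.223, H_out = 9.768 kJ/mol
  T = 334.6 K: K = (2.536, 1.252, 0.209), RR gives ψ = 0.177, H_out = 7.335 kJ/mol
  T = 332.0 K: K = (2.476, 1.222, 0.205), RR gives ψ = 0.153, H_out = 6.066 kJ/mol
  T = 333.3 K: K = (2.506, 1.237, 0.207), RR gives ψ = 0.165, H_out = 6.707 kJ/mol
Linear interpolation between T = 332.0 (H_out = 6.066) and T = 333.3 (H_out = 6.707) on hF = 6.176 gives T ≈ 332.2 K, at which ψ = 0.15.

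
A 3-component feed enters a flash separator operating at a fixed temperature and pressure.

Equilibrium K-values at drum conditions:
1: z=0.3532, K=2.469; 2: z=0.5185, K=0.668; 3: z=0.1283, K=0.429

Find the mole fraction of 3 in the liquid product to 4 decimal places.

x_3 = 0.1763

Let ψ = V/F and solve Σ zᵢ(Kᵢ−1)/(1+ψ(Kᵢ−1)) = 0.
g(0) = ΣzᵢKᵢ − 1 = 0.2734 and g(1) = 1 − Σzᵢ/Kᵢ = -0.2183, so a root lies in (0, 1).
Newton iteration, ψ⁰ = 0.5:
  ψ = 0.5000: g = -0.00980, g' = -0.4175 → ψ = 0.4765
  ψ = 0.4765: g = 0.00007, g' = -0.4233 → ψ = 0.4767
Converged at ψ = 0.4767.
Compositions from xᵢ = zᵢ/(1+ψ(Kᵢ−1)), yᵢ = Kᵢxᵢ:
  1: x = 0.2077, y = 0.5129
  2: x = 0.6160, y = 0.4115
  3: x = 0.1763, y = 0.0756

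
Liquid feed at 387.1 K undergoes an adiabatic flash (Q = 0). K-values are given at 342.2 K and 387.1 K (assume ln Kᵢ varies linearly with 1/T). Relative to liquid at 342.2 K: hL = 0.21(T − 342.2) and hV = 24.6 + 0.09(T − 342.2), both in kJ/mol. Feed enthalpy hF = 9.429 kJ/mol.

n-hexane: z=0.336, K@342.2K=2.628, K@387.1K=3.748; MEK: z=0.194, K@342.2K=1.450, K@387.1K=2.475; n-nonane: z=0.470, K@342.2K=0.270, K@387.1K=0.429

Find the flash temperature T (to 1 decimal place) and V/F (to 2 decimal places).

Adiabatic flash: solve Rachford–Rice at each trial T, then check hF = ψ·hV(T) + (1−ψ)·hL(T).
  T = 342.2 K: K = (2.628, 1.450, 0.270), RR gives ψ = 0.306, H_out = 7.530 kJ/mol
  T = 387.1 K: K = (3.748, 2.475, 0.429), RR gives ψ = 0.712, H_out = 23.100 kJ/mol
  T = 364.6 K: K = (3.172, 1.925, 0.345), RR gives ψ = 0.517, H_out = 16.025 kJ/mol
  T = 353.4 K: K = (2.896, 1.678, 0.306), RR gives ψ = 0.417, H_out = 12.041 kJ/mol
  T = 347.8 K: K = (2.761, 1.562, 0.288), RR gives ψ = 0.363, H_out = 9.865 kJ/mol
  T = 345.0 K: K = (2.694, 1.505, 0.279), RR gives ψ = 0.335, H_out = 8.719 kJ/mol
  T = 346.4 K: K = (2.727, 1.533, 0.283), RR gives ψ = 0.349, H_out = 9.297 kJ/mol
Linear interpolation between T = 346.4 (H_out = 9.297) and T = 347.8 (H_out = 9.865) on hF = 9.429 gives T ≈ 346.7 K, at which ψ = 0.35.

T = 346.7 K, V/F = 0.35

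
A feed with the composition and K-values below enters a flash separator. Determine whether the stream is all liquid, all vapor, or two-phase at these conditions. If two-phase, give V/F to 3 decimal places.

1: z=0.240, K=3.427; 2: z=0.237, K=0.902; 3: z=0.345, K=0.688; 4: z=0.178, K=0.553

ΣzᵢKᵢ = 1.372; Σzᵢ/Kᵢ = 1.156.
Both exceed 1, so a two-phase solution exists.
Newton iteration, ψ⁰ = 0.54:
  ψ = 0.540: g = -0.0068, g' = -0.378 → ψ = 0.522
Converged at ψ = 0.522.

two-phase, V/F = 0.522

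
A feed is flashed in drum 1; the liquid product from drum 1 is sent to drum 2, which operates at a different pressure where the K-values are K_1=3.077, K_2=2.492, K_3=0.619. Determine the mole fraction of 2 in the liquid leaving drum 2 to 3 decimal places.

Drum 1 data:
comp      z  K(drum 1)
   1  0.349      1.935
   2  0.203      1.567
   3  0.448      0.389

x_2 (drum 2) = 0.076

Drum 1:
Let ψ₁ = V/F and solve Σ zᵢ(Kᵢ−1)/(1+ψ₁(Kᵢ−1)) = 0.
g(0) = ΣzᵢKᵢ − 1 = 0.168 and g(1) = 1 − Σzᵢ/Kᵢ = -0.462, so a root lies in (0, 1).
Newton iteration, ψ₁⁰ = 0.39:
  ψ₁ = 0.390: g = -0.0260, g' = -0.496 → ψ₁ = 0.338
  ψ₁ = 0.338: g = -0.0002, g' = -0.488 → ψ₁ = 0.337
Converged at ψ₁ = 0.337.
Drum-1 compositions:
  1: x = 0.265, y = 0.513
  2: x = 0.170, y = 0.267
  3: x = 0.564, y = 0.219
Drum-2 feed = drum-1 liquid: z₂ = (0.2654, 0.1704, 0.5642).
Drum 2:
Material balance + equilibrium reduce to Σ zᵢ(Kᵢ−1)/(1+ψ₂(Kᵢ−1)) = 0.
Check two-phase: ΣzᵢKᵢ = 1.590 > 1 and Σzᵢ/Kᵢ = 1.066 > 1, so g(0) = 0.590 > 0 and g(1) = -0.066 < 0.
Iterate (Newton) starting at ψ₂ = 0.5:
  ψ₂ = 0.500: g = 0.1504, g' = -0.525 → ψ₂ = 0.787
  ψ₂ = 0.787: g = 0.0193, g' = -0.412 → ψ₂ = 0.833
  ψ₂ = 0.833: g = 0.0002, g' = -0.405 → ψ₂ = 0.834
Converged at ψ₂ = 0.834.
  1: x = 0.097, y = 0.299
  2: x = 0.076, y = 0.189
  3: x = 0.827, y = 0.512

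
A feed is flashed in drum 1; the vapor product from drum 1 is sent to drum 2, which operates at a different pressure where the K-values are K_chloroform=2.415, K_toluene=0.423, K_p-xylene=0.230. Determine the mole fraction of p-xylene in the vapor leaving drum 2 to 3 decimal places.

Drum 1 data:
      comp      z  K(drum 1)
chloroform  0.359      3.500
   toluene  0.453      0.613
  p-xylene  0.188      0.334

y_p-xylene (drum 2) = 0.040

Drum 1:
Let ψ₁ = V/F and solve Σ zᵢ(Kᵢ−1)/(1+ψ₁(Kᵢ−1)) = 0.
g(0) = ΣzᵢKᵢ − 1 = 0.597 and g(1) = 1 − Σzᵢ/Kᵢ = -0.404, so a root lies in (0, 1).
Iterate (Newton) starting at ψ₁ = 0.5:
  ψ₁ = 0.500: g = -0.0062, g' = -0.735 → ψ₁ = 0.492
Converged at ψ₁ = 0.492.
Drum-1 compositions:
  chloroform: x = 0.161, y = 0.564
  toluene: x = 0.559, y = 0.343
  p-xylene: x = 0.280, y = 0.093
Drum-2 feed = drum-1 vapor: z₂ = (0.5637, 0.3429, 0.0934).
Drum 2:
Newton iteration, ψ₂⁰ = 0.5:
  ψ₂ = 0.500: g = 0.0722, g' = -0.759 → ψ₂ = 0.595
  ψ₂ = 0.595: g = -0.0010, g' = -0.786 → ψ₂ = 0.594
Converged at ψ₂ = 0.594.
  chloroform: x = 0.306, y = 0.740
  toluene: x = 0.522, y = 0.221
  p-xylene: x = 0.172, y = 0.040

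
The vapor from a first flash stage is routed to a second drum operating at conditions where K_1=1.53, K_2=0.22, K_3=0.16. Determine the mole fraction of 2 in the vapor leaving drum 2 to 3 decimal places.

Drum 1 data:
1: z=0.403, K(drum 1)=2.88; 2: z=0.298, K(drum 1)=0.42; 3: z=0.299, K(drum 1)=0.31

y_2 (drum 2) = 0.048

Drum 1:
Rachford–Rice: g(ψ₁) = Σ zᵢ(Kᵢ−1)/(1+ψ₁(Kᵢ−1)) = 0.
Feasibility: ΣzᵢKᵢ = 1.378, Σzᵢ/Kᵢ = 1.814 — both > 1, two phases present.
Iterate (Newton) starting at ψ₁ = 0.5:
  ψ₁ = 0.500: g = -0.1679, g' = -0.909 → ψ₁ = 0.315
  ψ₁ = 0.315: g = 0.0004, g' = -0.944 → ψ₁ = 0.316
Converged at ψ₁ = 0.316.
Drum-1 compositions:
  1: x = 0.253, y = 0.728
  2: x = 0.365, y = 0.153
  3: x = 0.382, y = 0.119
Drum-2 feed = drum-1 vapor: z₂ = (0.7283, 0.1532, 0.1185).
Drum 2:
Material balance + equilibrium reduce to Σ zᵢ(Kᵢ−1)/(1+ψ₂(Kᵢ−1)) = 0.
g(0) = ΣzᵢKᵢ − 1 = 0.167 and g(1) = 1 − Σzᵢ/Kᵢ = -0.913, so a root lies in (0, 1).
Iterate (Newton) starting at ψ₂ = 0.53:
  ψ₂ = 0.530: g = -0.0819, g' = -0.667 → ψ₂ = 0.407
  ψ₂ = 0.407: g = -0.0091, g' = -0.532 → ψ₂ = 0.390
Converged at ψ₂ = 0.390.
  1: x = 0.603, y = 0.923
  2: x = 0.220, y = 0.048
  3: x = 0.176, y = 0.028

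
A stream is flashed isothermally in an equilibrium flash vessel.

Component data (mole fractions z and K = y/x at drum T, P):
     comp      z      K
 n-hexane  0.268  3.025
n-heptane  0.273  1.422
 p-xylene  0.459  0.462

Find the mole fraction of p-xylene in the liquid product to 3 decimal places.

x_p-xylene = 0.651

Rachford–Rice: g(ψ) = Σ zᵢ(Kᵢ−1)/(1+ψ(Kᵢ−1)) = 0.
Feasibility: ΣzᵢKᵢ = 1.411, Σzᵢ/Kᵢ = 1.274 — both > 1, two phases present.
Newton iteration, ψ⁰ = 0.5:
  ψ = 0.500: g = 0.0270, g' = -0.553 → ψ = 0.549
Converged at ψ = 0.549.
Compositions from xᵢ = zᵢ/(1+ψ(Kᵢ−1)), yᵢ = Kᵢxᵢ:
  n-hexane: x = 0.127, y = 0.384
  n-heptane: x = 0.222, y = 0.315
  p-xylene: x = 0.651, y = 0.301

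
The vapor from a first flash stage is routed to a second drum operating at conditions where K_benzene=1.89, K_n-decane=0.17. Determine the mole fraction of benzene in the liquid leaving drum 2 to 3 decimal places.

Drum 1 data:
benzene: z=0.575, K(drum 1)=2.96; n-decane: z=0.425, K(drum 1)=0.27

x_benzene (drum 2) = 0.483

Drum 1:
Material balance + equilibrium reduce to Σ zᵢ(Kᵢ−1)/(1+ψ₁(Kᵢ−1)) = 0.
Check two-phase: ΣzᵢKᵢ = 1.817 > 1 and Σzᵢ/Kᵢ = 1.768 > 1, so g(0) = 0.817 > 0 and g(1) = -0.768 < 0.
Newton iteration, ψ₁⁰ = 0.5:
  ψ₁ = 0.500: g = 0.0806, g' = -1.125 → ψ₁ = 0.572
  ψ₁ = 0.572: g = -0.0009, g' = -1.158 → ψ₁ = 0.571
Converged at ψ₁ = 0.571.
Drum-1 compositions:
  benzene: x = 0.271, y = 0.803
  n-decane: x = 0.729, y = 0.197
Drum-2 feed = drum-1 vapor: z₂ = (0.8033, 0.1967).
Drum 2:
Newton–Raphson from ψ₂ = 0.62:
  ψ₂ = 0.620: g = 0.1243, g' = -0.839 → ψ₂ = 0.768
  ψ₂ = 0.768: g = -0.0258, g' = -1.256 → ψ₂ = 0.748
  ψ₂ = 0.748: g = -0.0009, g' = -1.170 → ψ₂ = 0.747
Converged at ψ₂ = 0.747.
  benzene: x = 0.483, y = 0.912
  n-decane: x = 0.517, y = 0.088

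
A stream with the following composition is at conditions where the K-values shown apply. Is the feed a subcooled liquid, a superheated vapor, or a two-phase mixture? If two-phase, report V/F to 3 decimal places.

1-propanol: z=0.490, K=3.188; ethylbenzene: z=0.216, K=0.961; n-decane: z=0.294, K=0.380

two-phase, V/F = 0.825

ΣzᵢKᵢ = 1.881; Σzᵢ/Kᵢ = 1.152.
Both exceed 1, so a two-phase solution exists.
Rachford–Rice: g(ψ) = Σ zᵢ(Kᵢ−1)/(1+ψ(Kᵢ−1)) = 0.
Newton iteration, ψ⁰ = 0.64:
  ψ = 0.640: g = 0.1358, g' = -0.718 → ψ = 0.829
  ψ = 0.829: g = -0.0029, g' = -0.775 → ψ = 0.825
Converged at ψ = 0.825.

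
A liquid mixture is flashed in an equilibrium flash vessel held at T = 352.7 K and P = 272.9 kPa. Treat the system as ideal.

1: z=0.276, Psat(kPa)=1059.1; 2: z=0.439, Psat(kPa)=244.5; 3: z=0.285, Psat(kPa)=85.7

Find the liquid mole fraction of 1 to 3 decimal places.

x_1 = 0.117

Raoult's law: Kᵢ = Pᵢˢᵃᵗ/P = Pᵢˢᵃᵗ/272.9.
  K_1 = 1059.1/272.9 = 3.88091, K_2 = 244.5/272.9 = 0.89593, K_3 = 85.7/272.9 = 0.31403
Material balance + equilibrium reduce to Σ zᵢ(Kᵢ−1)/(1+ψ(Kᵢ−1)) = 0.
Feasibility: ΣzᵢKᵢ = 1.554, Σzᵢ/Kᵢ = 1.469 — both > 1, two phases present.
Newton–Raphson from ψ = 0.49:
  ψ = 0.490: g = -0.0129, g' = -0.703 → ψ = 0.472
Converged at ψ = 0.472.
Compositions from xᵢ = zᵢ/(1+ψ(Kᵢ−1)), yᵢ = Kᵢxᵢ:
  1: x = 0.117, y = 0.454
  2: x = 0.462, y = 0.414
  3: x = 0.421, y = 0.132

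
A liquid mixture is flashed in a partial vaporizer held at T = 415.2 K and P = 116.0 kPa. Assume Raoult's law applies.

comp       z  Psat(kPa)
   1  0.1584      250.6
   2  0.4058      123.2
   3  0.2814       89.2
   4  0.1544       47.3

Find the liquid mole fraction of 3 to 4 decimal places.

x_3 = 0.2957

Raoult's law: Kᵢ = Pᵢˢᵃᵗ/P = Pᵢˢᵃᵗ/116.0.
  K_1 = 250.6/116.0 = 2.160345, K_2 = 123.2/116.0 = 1.062069, K_3 = 89.2/116.0 = 0.768966, K_4 = 47.3/116.0 = 0.407759
Rachford–Rice: g(ψ) = Σ zᵢ(Kᵢ−1)/(1+ψ(Kᵢ−1)) = 0.
g(0) = ΣzᵢKᵢ − 1 = 0.0525 and g(1) = 1 − Σzᵢ/Kᵢ = -0.2000, so a root lies in (0, 1).
Iterate (Newton) starting at ψ = 0.5:
  ψ = 0.5000: g = -0.06267, g' = -0.2154 → ψ = 0.2090
  ψ = 0.2090: g = 0.00011, g' = -0.2268 → ψ = 0.2095
Converged at ψ = 0.2095.
Compositions from xᵢ = zᵢ/(1+ψ(Kᵢ−1)), yᵢ = Kᵢxᵢ:
  1: x = 0.1274, y = 0.2753
  2: x = 0.4006, y = 0.4255
  3: x = 0.2957, y = 0.2274
  4: x = 0.1763, y = 0.0719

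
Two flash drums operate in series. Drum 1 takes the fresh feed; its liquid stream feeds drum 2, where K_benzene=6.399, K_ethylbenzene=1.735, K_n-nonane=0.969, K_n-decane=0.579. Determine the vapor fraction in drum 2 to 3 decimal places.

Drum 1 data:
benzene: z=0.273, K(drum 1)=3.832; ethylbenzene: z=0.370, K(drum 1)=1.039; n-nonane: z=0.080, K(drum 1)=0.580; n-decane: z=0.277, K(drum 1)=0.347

V/F (drum 2) = 0.812

Drum 1:
Material balance + equilibrium reduce to Σ zᵢ(Kᵢ−1)/(1+ψ₁(Kᵢ−1)) = 0.
g(0) = ΣzᵢKᵢ − 1 = 0.573 and g(1) = 1 − Σzᵢ/Kᵢ = -0.364, so a root lies in (0, 1).
Iterate (Newton) starting at ψ₁ = 0.5:
  ψ₁ = 0.500: g = 0.0231, g' = -0.659 → ψ₁ = 0.535
Converged at ψ₁ = 0.535.
Drum-1 compositions:
  benzene: x = 0.109, y = 0.416
  ethylbenzene: x = 0.362, y = 0.377
  n-nonane: x = 0.103, y = 0.060
  n-decane: x = 0.426, y = 0.148
Drum-2 feed = drum-1 liquid: z₂ = (0.1085, 0.3624, 0.1032, 0.4259).
Drum 2:
Rachford–Rice: g(ψ₂) = Σ zᵢ(Kᵢ−1)/(1+ψ₂(Kᵢ−1)) = 0.
Check two-phase: ΣzᵢKᵢ = 1.670 > 1 and Σzᵢ/Kᵢ = 1.068 > 1, so g(0) = 0.670 > 0 and g(1) = -0.068 < 0.
Newton–Raphson from ψ₂ = 0.54:
  ψ₂ = 0.540: g = 0.1050, g' = -0.433 → ψ₂ = 0.782
  ψ₂ = 0.782: g = 0.0106, g' = -0.363 → ψ₂ = 0.812
Converged at ψ₂ = 0.812.
  benzene: x = 0.020, y = 0.129
  ethylbenzene: x = 0.227, y = 0.394
  n-nonane: x = 0.106, y = 0.103
  n-decane: x = 0.647, y = 0.375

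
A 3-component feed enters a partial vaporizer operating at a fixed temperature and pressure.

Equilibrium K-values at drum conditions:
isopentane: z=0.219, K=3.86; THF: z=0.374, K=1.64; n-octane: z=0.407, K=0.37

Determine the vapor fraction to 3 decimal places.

Material balance + equilibrium reduce to Σ zᵢ(Kᵢ−1)/(1+ψ(Kᵢ−1)) = 0.
Check two-phase: ΣzᵢKᵢ = 1.609 > 1 and Σzᵢ/Kᵢ = 1.385 > 1, so g(0) = 0.609 > 0 and g(1) = -0.385 < 0.
Newton iteration, ψ⁰ = 0.57:
  ψ = 0.570: g = 0.0134, g' = -0.734 → ψ = 0.588
Converged at ψ = 0.588.

ψ = 0.588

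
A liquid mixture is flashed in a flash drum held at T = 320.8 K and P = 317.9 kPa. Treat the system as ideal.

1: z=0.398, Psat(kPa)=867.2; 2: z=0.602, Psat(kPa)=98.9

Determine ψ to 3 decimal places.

ψ = 0.229

Raoult's law: Kᵢ = Pᵢˢᵃᵗ/P = Pᵢˢᵃᵗ/317.9.
  K_1 = 867.2/317.9 = 2.72790, K_2 = 98.9/317.9 = 0.31110
Rachford–Rice: g(ψ) = Σ zᵢ(Kᵢ−1)/(1+ψ(Kᵢ−1)) = 0.
g(0) = ΣzᵢKᵢ − 1 = 0.273 and g(1) = 1 − Σzᵢ/Kᵢ = -1.081, so a root lies in (0, 1).
Newton iteration, ψ⁰ = 0.58:
  ψ = 0.580: g = -0.3472, g' = -1.089 → ψ = 0.261
  ψ = 0.261: g = -0.0318, g' = -0.989 → ψ = 0.229
Converged at ψ = 0.229.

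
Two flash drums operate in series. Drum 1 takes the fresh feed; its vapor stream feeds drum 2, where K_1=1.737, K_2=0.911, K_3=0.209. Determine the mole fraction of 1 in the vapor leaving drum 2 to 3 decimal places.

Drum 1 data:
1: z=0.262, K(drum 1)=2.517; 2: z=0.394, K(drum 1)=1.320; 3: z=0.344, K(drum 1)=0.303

y_1 (drum 2) = 0.522

Drum 1:
Iterate (Newton) starting at ψ₁ = 0.38:
  ψ₁ = 0.380: g = 0.0384, g' = -0.584 → ψ₁ = 0.446
  ψ₁ = 0.446: g = -0.0004, g' = -0.597 → ψ₁ = 0.445
Converged at ψ₁ = 0.445.
Drum-1 compositions:
  1: x = 0.156, y = 0.394
  2: x = 0.345, y = 0.455
  3: x = 0.499, y = 0.151
Drum-2 feed = drum-1 vapor: z₂ = (0.3936, 0.4552, 0.1511).
Drum 2:
Material balance + equilibrium reduce to Σ zᵢ(Kᵢ−1)/(1+ψ₂(Kᵢ−1)) = 0.
Feasibility: ΣzᵢKᵢ = 1.130, Σzᵢ/Kᵢ = 1.449 — both > 1, two phases present.
Newton iteration, ψ₂⁰ = 0.69:
  ψ₂ = 0.690: g = -0.1140, g' = -0.556 → ψ₂ = 0.485
  ψ₂ = 0.485: g = -0.0226, g' = -0.369 → ψ₂ = 0.424
  ψ₂ = 0.424: g = -0.0009, g' = -0.342 → ψ₂ = 0.421
Converged at ψ₂ = 0.421.
  1: x = 0.300, y = 0.522
  2: x = 0.473, y = 0.431
  3: x = 0.227, y = 0.047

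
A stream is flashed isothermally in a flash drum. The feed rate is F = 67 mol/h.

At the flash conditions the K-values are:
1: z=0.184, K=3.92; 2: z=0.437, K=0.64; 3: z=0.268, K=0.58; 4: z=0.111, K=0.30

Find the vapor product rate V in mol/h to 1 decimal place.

V = 10.1 mol/h

Newton–Raphson from ψ = 0.46:
  ψ = 0.460: g = -0.2134, g' = -0.558 → ψ = 0.078
  ψ = 0.078: g = 0.0776, g' = -1.214 → ψ = 0.142
  ψ = 0.142: g = 0.0084, g' = -0.969 → ψ = 0.150
Converged at ψ = 0.150.
Then V = ψ·F = 0.1504·67 = 10.1 mol/h and L = F − V = 56.9 mol/h.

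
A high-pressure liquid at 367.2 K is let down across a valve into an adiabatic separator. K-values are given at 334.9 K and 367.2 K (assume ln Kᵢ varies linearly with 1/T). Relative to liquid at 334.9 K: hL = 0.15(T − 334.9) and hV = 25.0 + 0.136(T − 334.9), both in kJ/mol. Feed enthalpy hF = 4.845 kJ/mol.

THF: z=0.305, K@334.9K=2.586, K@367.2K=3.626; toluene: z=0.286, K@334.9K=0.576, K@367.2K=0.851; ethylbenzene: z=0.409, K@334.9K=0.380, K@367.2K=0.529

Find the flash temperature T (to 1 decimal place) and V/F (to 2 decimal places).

Adiabatic flash: solve Rachford–Rice at each trial T, then check hF = ψ·hV(T) + (1−ψ)·hL(T).
  T = 334.9 K: K = (2.586, 0.576, 0.380), RR gives ψ = 0.126, H_out = 3.150 kJ/mol
  T = 367.2 K: K = (3.626, 0.851, 0.529), RR gives ψ = 0.591, H_out = 19.361 kJ/mol
  T = 351.0 K: K = (3.084, 0.706, 0.452), RR gives ψ = 0.344, H_out = 10.946 kJ/mol
  T = 342.9 K: K = (2.829, 0.639, 0.415), RR gives ψ = 0.235, H_out = 7.039 kJ/mol
  T = 338.9 K: K = (2.706, 0.607, 0.397), RR gives ψ = 0.181, H_out = 5.109 kJ/mol
  T = 336.9 K: K = (2.646, 0.591, 0.389), RR gives ψ = 0.154, H_out = 4.135 kJ/mol
Linear interpolation between T = 336.9 (H_out = 4.135) and T = 338.9 (H_out = 5.109) on hF = 4.845 gives T ≈ 338.4 K, at which ψ = 0.17.

T = 338.4 K, V/F = 0.17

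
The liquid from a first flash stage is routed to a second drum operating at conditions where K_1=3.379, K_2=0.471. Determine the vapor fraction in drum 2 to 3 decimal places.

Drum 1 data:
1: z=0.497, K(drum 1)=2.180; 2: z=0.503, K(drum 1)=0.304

Drum 1:
Material balance + equilibrium reduce to Σ zᵢ(Kᵢ−1)/(1+ψ₁(Kᵢ−1)) = 0.
Check two-phase: ΣzᵢKᵢ = 1.236 > 1 and Σzᵢ/Kᵢ = 1.883 > 1, so g(0) = 0.236 > 0 and g(1) = -0.883 < 0.
Binary case is linear: z₁(K₁−1)(1+ψ₁(K₂−1)) + z₂(K₂−1)(1+ψ₁(K₁−1)) = 0
⇒ ψ₁ = [z₁(K₁−1)+z₂(K₂−1)] / [−(K₁−1)(K₂−1)] = 0.2364/0.8213 = 0.288
Drum-1 compositions:
  1: x = 0.371, y = 0.809
  2: x = 0.629, y = 0.191
Drum-2 feed = drum-1 liquid: z₂ = (0.3710, 0.6290).
Drum 2:
Let ψ₂ = V/F and solve Σ zᵢ(Kᵢ−1)/(1+ψ₂(Kᵢ−1)) = 0.
Check two-phase: ΣzᵢKᵢ = 1.550 > 1 and Σzᵢ/Kᵢ = 1.445 > 1, so g(0) = 0.550 > 0 and g(1) = -0.445 < 0.
Binary case is linear: z₁(K₁−1)(1+ψ₂(K₂−1)) + z₂(K₂−1)(1+ψ₂(K₁−1)) = 0
⇒ ψ₂ = [z₁(K₁−1)+z₂(K₂−1)] / [−(K₁−1)(K₂−1)] = 0.5499/1.2585 = 0.437
  1: x = 0.182, y = 0.615
  2: x = 0.818, y = 0.385

V/F (drum 2) = 0.437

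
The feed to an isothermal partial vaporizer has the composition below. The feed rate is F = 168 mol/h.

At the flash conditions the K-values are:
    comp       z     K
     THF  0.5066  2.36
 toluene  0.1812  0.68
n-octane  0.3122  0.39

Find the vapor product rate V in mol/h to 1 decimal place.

Newton iteration, ψ⁰ = 0.53:
  ψ = 0.5300: g = 0.04913, g' = -0.5970 → ψ = 0.6123
  ψ = 0.6123: g = -0.00016, g' = -0.6036 → ψ = 0.6120
Converged at ψ = 0.6120.
Then V = ψ·F = 0.6120·168 = 102.8 mol/h and L = F − V = 65.2 mol/h.

V = 102.8 mol/h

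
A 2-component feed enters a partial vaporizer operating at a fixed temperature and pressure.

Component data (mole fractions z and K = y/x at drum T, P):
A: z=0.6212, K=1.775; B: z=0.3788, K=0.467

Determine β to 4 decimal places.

β = 0.6767

Material balance + equilibrium reduce to Σ zᵢ(Kᵢ−1)/(1+β(Kᵢ−1)) = 0.
Feasibility: ΣzᵢKᵢ = 1.2795, Σzᵢ/Kᵢ = 1.1611 — both > 1, two phases present.
Newton iteration, β⁰ = 0.5:
  β = 0.5000: g = 0.07172, g' = -0.3938 → β = 0.6821
  β = 0.6821: g = -0.00230, g' = -0.4254 → β = 0.6767
Converged at β = 0.6767.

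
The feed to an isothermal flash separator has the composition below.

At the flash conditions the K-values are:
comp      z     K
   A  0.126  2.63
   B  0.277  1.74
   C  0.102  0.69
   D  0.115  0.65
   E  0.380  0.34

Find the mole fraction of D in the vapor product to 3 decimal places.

Rachford–Rice: g(V/F) = Σ zᵢ(Kᵢ−1)/(1+V/F(Kᵢ−1)) = 0.
g(0) = ΣzᵢKᵢ − 1 = 0.088 and g(1) = 1 − Σzᵢ/Kᵢ = -0.650, so a root lies in (0, 1).
Newton iteration, V/F⁰ = 0.46:
  V/F = 0.460: g = -0.1747, g' = -0.568 → V/F = 0.153
  V/F = 0.153: g = -0.0060, g' = -0.568 → V/F = 0.142
Converged at V/F = 0.142.
Compositions from xᵢ = zᵢ/(1+V/F(Kᵢ−1)), yᵢ = Kᵢxᵢ:
  A: x = 0.102, y = 0.269
  B: x = 0.251, y = 0.436
  C: x = 0.107, y = 0.074
  D: x = 0.121, y = 0.079
  E: x = 0.419, y = 0.143

y_D = 0.079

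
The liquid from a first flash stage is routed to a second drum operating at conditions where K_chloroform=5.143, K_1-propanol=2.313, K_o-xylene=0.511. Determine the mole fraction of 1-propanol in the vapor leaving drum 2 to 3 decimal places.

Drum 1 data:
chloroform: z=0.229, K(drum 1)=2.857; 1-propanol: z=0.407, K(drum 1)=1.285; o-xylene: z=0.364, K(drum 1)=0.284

y_1-propanol (drum 2) = 0.431

Drum 1:
Iterate (Newton) starting at ψ₁ = 0.5:
  ψ₁ = 0.500: g = -0.0839, g' = -0.690 → ψ₁ = 0.378
  ψ₁ = 0.378: g = -0.0031, g' = -0.650 → ψ₁ = 0.374
Converged at ψ₁ = 0.374.
Drum-1 compositions:
  chloroform: x = 0.135, y = 0.386
  1-propanol: x = 0.368, y = 0.473
  o-xylene: x = 0.497, y = 0.141
Drum-2 feed = drum-1 liquid: z₂ = (0.1352, 0.3678, 0.4970).
Drum 2:
Iterate (Newton) starting at ψ₂ = 0.56:
  ψ₂ = 0.560: g = 0.1123, g' = -0.646 → ψ₂ = 0.734
  ψ₂ = 0.734: g = 0.0056, g' = -0.596 → ψ₂ = 0.743
Converged at ψ₂ = 0.743.
  chloroform: x = 0.033, y = 0.170
  1-propanol: x = 0.186, y = 0.431
  o-xylene: x = 0.781, y = 0.399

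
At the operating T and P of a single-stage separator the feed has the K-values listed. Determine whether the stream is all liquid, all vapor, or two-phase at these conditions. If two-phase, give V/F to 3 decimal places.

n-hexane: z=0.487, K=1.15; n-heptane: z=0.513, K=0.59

all liquid

ΣzᵢKᵢ = 0.863; Σzᵢ/Kᵢ = 1.293.
Since ΣzᵢKᵢ < 1 the mixture is below its bubble point — single liquid phase.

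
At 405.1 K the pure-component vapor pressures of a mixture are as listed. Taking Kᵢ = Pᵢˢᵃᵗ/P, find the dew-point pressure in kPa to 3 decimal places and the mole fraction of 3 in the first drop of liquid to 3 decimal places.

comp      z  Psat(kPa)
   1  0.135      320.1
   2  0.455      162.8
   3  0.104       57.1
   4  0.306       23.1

At the dew point ψ → 1, so Σzᵢ/Kᵢ = 1 with Kᵢ = Pᵢˢᵃᵗ/P ⇒ 1/P = Σzᵢ/Pᵢˢᵃᵗ.
1/P = 0.135/320.1 + 0.455/162.8 + 0.104/57.1 + 0.306/23.1 = 0.018285 ⇒ P = 54.691 kPa
xᵢ = zᵢP/Pᵢˢᵃᵗ ⇒ x_3 = 0.104·54.691/57.1 = 0.100

Pdew = 54.691 kPa, x_3 = 0.100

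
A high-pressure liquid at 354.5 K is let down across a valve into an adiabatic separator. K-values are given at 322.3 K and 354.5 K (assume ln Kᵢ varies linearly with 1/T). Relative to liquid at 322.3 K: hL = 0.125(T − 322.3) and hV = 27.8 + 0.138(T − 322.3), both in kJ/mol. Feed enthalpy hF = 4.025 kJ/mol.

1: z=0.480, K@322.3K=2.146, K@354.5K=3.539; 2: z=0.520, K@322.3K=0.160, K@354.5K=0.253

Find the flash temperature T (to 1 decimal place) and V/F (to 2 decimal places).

T = 323.6 K, V/F = 0.14

Adiabatic flash: solve Rachford–Rice at each trial T, then check hF = ψ·hV(T) + (1−ψ)·hL(T).
  T = 322.3 K: K = (2.146, 0.160), RR gives ψ = 0.118, H_out = 3.271 kJ/mol
  T = 354.5 K: K = (3.539, 0.253), RR gives ψ = 0.438, H_out = 16.378 kJ/mol
  T = 338.4 K: K = (2.789, 0.203), RR gives ψ = 0.312, H_out = 10.748 kJ/mol
  T = 330.4 K: K = (2.456, 0.181), RR gives ψ = 0.229, H_out = 7.404 kJ/mol
  T = 326.4 K: K = (2.300, 0.170), RR gives ψ = 0.179, H_out = 5.486 kJ/mol
  T = 324.4 K: K = (2.224, 0.165), RR gives ψ = 0.150, H_out = 4.442 kJ/mol
  T = 323.4 K: K = (2.187, 0.163), RR gives ψ = 0.135, H_out = 3.895 kJ/mol
Linear interpolation between T = 323.4 (H_out = 3.895) and T = 324.4 (H_out = 4.442) on hF = 4.025 gives T ≈ 323.6 K, at which ψ = 0.14.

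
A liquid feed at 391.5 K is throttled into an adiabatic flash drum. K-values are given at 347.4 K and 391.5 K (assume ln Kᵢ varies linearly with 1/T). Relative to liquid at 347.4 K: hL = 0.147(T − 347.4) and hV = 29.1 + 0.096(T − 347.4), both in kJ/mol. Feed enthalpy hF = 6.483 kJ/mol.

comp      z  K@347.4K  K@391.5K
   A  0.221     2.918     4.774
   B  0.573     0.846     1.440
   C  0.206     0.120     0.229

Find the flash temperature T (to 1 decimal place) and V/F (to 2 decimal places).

T = 348.7 K, V/F = 0.22

Adiabatic flash: solve Rachford–Rice at each trial T, then check hF = ψ·hV(T) + (1−ψ)·hL(T).
  T = 347.4 K: K = (2.918, 0.846, 0.120), RR gives ψ = 0.193, H_out = 5.618 kJ/mol
  T = 391.5 K: K = (4.774, 1.440, 0.229), RR gives ψ = 0.781, H_out = 27.446 kJ/mol
  T = 369.4 K: K = (3.785, 1.121, 0.169), RR gives ψ = 0.540, H_out = 18.348 kJ/mol
  T = 358.4 K: K = (3.337, 0.978, 0.143), RR gives ψ = 0.379, H_out = 12.421 kJ/mol
  T = 352.9 K: K = (3.124, 0.911, 0.131), RR gives ψ = 0.288, H_out = 9.106 kJ/mol
  T = 350.1 K: K = (3.018, 0.877, 0.125), RR gives ψ = 0.240, H_out = 7.350 kJ/mol
  T = 348.8 K: K = (2.970, 0.862, 0.123), RR gives ψ = 0.218, H_out = 6.521 kJ/mol
Linear interpolation between T = 347.4 (H_out = 5.618) and T = 348.8 (H_out = 6.521) on hF = 6.483 gives T ≈ 348.7 K, at which ψ = 0.22.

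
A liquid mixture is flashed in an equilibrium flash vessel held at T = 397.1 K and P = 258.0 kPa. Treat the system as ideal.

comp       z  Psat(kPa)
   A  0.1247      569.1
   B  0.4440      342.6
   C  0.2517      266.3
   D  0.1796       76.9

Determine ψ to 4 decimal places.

ψ = 0.5973

Raoult's law: Kᵢ = Pᵢˢᵃᵗ/P = Pᵢˢᵃᵗ/258.0.
  K_A = 569.1/258.0 = 2.205814, K_B = 342.6/258.0 = 1.327907, K_C = 266.3/258.0 = 1.032171, K_D = 76.9/258.0 = 0.298062
Let ψ = V/F and solve Σ zᵢ(Kᵢ−1)/(1+ψ(Kᵢ−1)) = 0.
Feasibility: ΣzᵢKᵢ = 1.1780, Σzᵢ/Kᵢ = 1.2373 — both > 1, two phases present.
Newton–Raphson from ψ = 0.5:
  ψ = 0.5000: g = 0.03262, g' = -0.3161 → ψ = 0.6032
  ψ = 0.6032: g = -0.00210, g' = -0.3605 → ψ = 0.5974
  ψ = 0.5974: g = -0.00001, g' = -0.3573 → ψ = 0.5973
Converged at ψ = 0.5973.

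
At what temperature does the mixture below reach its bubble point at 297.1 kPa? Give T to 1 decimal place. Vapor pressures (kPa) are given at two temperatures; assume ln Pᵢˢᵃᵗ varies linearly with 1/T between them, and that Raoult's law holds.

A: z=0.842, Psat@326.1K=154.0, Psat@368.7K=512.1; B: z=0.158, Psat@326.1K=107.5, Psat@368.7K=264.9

Bubble-point temperature: ΣzᵢPᵢˢᵃᵗ(T) = P. Interpolate ln Pᵢˢᵃᵗ = aᵢ + bᵢ/T.
  T = 326.1 K: ΣzᵢPᵢˢᵃᵗ = 146.65 kPa
  T = 368.7 K: ΣzᵢPᵢˢᵃᵗ = 473.04 kPa
  T = 347.4 K: ΣzᵢPᵢˢᵃᵗ = 272.74 kPa
  T = 358.0 K: ΣzᵢPᵢˢᵃᵗ = 361.60 kPa
  T = 352.7 K: ΣzᵢPᵢˢᵃᵗ = 314.69 kPa
  T = 350.0 K: ΣzᵢPᵢˢᵃᵗ = 292.72 kPa
  T = 351.4 K: ΣzᵢPᵢˢᵃᵗ = 303.96 kPa
  T = 350.7 K: ΣzᵢPᵢˢᵃᵗ = 298.30 kPa
  T = 350.4 K: ΣzᵢPᵢˢᵃᵗ = 295.90 kPa
Interpolating between 350.4 K and 350.7 K gives T ≈ 350.6 K.

T = 350.6 K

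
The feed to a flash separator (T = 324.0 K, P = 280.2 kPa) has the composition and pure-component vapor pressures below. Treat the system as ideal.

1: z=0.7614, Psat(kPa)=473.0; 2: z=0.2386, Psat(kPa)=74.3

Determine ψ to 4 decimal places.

Raoult's law: Kᵢ = Pᵢˢᵃᵗ/P = Pᵢˢᵃᵗ/280.2.
  K_1 = 473.0/280.2 = 1.688080, K_2 = 74.3/280.2 = 0.265168
Binary case is linear: z₁(K₁−1)(1+ψ(K₂−1)) + z₂(K₂−1)(1+ψ(K₁−1)) = 0
⇒ ψ = [z₁(K₁−1)+z₂(K₂−1)] / [−(K₁−1)(K₂−1)] = 0.34857/0.50562 = 0.6894

ψ = 0.6894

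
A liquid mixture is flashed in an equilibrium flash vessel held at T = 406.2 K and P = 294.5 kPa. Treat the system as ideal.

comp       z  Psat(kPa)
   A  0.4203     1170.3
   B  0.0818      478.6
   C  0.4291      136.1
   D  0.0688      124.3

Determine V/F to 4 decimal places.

V/F = 0.7053

Raoult's law: Kᵢ = Pᵢˢᵃᵗ/P = Pᵢˢᵃᵗ/294.5.
  K_A = 1170.3/294.5 = 3.973854, K_B = 478.6/294.5 = 1.625127, K_C = 136.1/294.5 = 0.462139, K_D = 124.3/294.5 = 0.422071
Iterate (Newton) starting at V/F = 0.43:
  V/F = 0.4300: g = 0.23566, g' = -0.9864 → V/F = 0.6689
  V/F = 0.6689: g = 0.02888, g' = -0.7958 → V/F = 0.7052
  V/F = 0.7052: g = 0.00011, g' = -0.7906 → V/F = 0.7053
Converged at V/F = 0.7053.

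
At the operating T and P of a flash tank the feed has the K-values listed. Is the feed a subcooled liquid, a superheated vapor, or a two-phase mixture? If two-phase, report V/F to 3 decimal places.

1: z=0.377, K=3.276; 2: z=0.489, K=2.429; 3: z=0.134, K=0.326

ΣzᵢKᵢ = 2.467; Σzᵢ/Kᵢ = 0.727.
Since Σzᵢ/Kᵢ < 1 the mixture is above its dew point — single vapor phase.

superheated vapor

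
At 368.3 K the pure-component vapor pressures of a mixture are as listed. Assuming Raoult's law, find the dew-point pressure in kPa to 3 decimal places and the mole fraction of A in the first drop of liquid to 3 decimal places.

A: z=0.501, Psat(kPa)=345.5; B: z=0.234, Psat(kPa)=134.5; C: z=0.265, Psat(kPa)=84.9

At the dew point ψ → 1, so Σzᵢ/Kᵢ = 1 with Kᵢ = Pᵢˢᵃᵗ/P ⇒ 1/P = Σzᵢ/Pᵢˢᵃᵗ.
1/P = 0.501/345.5 + 0.234/134.5 + 0.265/84.9 = 0.006311 ⇒ P = 158.449 kPa
xᵢ = zᵢP/Pᵢˢᵃᵗ ⇒ x_A = 0.501·158.449/345.5 = 0.230

Pdew = 158.449 kPa, x_A = 0.230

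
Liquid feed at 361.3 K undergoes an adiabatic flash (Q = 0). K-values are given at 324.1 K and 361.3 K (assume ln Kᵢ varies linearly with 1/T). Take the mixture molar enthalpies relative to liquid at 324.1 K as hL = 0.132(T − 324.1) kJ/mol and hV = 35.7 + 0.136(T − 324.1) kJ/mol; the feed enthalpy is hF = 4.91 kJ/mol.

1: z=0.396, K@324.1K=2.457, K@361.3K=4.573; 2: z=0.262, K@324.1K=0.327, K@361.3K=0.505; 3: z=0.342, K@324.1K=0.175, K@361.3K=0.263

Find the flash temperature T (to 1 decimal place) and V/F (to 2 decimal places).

T = 325.8 K, V/F = 0.13

Adiabatic flash: solve Rachford–Rice at each trial T, then check hF = ψ·hV(T) + (1−ψ)·hL(T).
  T = 324.1 K: K = (2.457, 0.327, 0.175), RR gives ψ = 0.107, H_out = 3.809 kJ/mol
  T = 361.3 K: K = (4.573, 0.505, 0.263), RR gives ψ = 0.449, H_out = 21.002 kJ/mol
  T = 342.7 K: K = (3.409, 0.411, 0.217), RR gives ψ = 0.313, H_out = 13.652 kJ/mol
  T = 333.4 K: K = (2.907, 0.368, 0.195), RR gives ψ = 0.225, H_out = 9.251 kJ/mol
  T = 328.8 K: K = (2.678, 0.347, 0.185), RR gives ψ = 0.171, H_out = 6.733 kJ/mol
  T = 326.5 K: K = (2.568, 0.337, 0.180), RR gives ψ = 0.141, H_out = 5.354 kJ/mol
Linear interpolation between T = 324.1 (H_out = 3.809) and T = 326.5 (H_out = 5.354) on hF = 4.91 gives T ≈ 325.8 K, at which ψ = 0.13.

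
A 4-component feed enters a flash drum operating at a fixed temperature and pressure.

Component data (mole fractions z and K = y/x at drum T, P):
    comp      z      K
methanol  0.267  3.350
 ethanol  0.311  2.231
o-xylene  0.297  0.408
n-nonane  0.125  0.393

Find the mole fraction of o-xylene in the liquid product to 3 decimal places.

Rachford–Rice: g(β) = Σ zᵢ(Kᵢ−1)/(1+β(Kᵢ−1)) = 0.
g(0) = ΣzᵢKᵢ − 1 = 0.759 and g(1) = 1 − Σzᵢ/Kᵢ = -0.265, so a root lies in (0, 1).
Newton iteration, β⁰ = 0.5:
  β = 0.500: g = 0.1668, g' = -0.797 → β = 0.709
  β = 0.709: g = 0.0034, g' = -0.793 → β = 0.713
Converged at β = 0.713.
Compositions from xᵢ = zᵢ/(1+β(Kᵢ−1)), yᵢ = Kᵢxᵢ:
  methanol: x = 0.100, y = 0.334
  ethanol: x = 0.166, y = 0.369
  o-xylene: x = 0.514, y = 0.210
  n-nonane: x = 0.220, y = 0.087

x_o-xylene = 0.514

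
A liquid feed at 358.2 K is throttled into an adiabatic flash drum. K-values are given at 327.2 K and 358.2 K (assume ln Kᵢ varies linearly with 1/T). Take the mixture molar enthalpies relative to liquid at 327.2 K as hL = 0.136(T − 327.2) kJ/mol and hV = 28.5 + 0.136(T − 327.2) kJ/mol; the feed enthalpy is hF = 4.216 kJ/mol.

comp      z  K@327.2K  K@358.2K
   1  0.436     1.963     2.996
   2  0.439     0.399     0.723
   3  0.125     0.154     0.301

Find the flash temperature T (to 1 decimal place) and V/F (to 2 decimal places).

T = 329.6 K, V/F = 0.14

Adiabatic flash: solve Rachford–Rice at each trial T, then check hF = ψ·hV(T) + (1−ψ)·hL(T).
  T = 327.2 K: K = (1.963, 0.399, 0.154), RR gives ψ = 0.079, H_out = 2.246 kJ/mol
  T = 358.2 K: K = (2.996, 0.723, 0.301), RR gives ψ = 0.769, H_out = 26.126 kJ/mol
  T = 342.7 K: K = (2.448, 0.544, 0.219), RR gives ψ = 0.420, H_out = 14.073 kJ/mol
  T = 334.9 K: K = (2.196, 0.467, 0.184), RR gives ψ = 0.255, H_out = 8.325 kJ/mol
  T = 331.0 K: K = (2.076, 0.432, 0.168), RR gives ψ = 0.169, H_out = 5.337 kJ/mol
  T = 329.1 K: K = (2.019, 0.415, 0.161), RR gives ψ = 0.125, H_out = 3.820 kJ/mol
Linear interpolation between T = 329.1 (H_out = 3.820) and T = 331.0 (H_out = 5.337) on hF = 4.216 gives T ≈ 329.6 K, at which ψ = 0.14.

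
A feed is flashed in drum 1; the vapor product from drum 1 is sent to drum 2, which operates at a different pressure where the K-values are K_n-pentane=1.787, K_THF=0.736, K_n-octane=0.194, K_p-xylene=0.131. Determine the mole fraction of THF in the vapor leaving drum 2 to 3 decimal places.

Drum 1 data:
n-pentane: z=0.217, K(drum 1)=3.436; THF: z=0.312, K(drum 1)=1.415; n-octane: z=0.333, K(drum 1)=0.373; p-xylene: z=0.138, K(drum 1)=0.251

Drum 1:
Rachford–Rice: g(ψ₁) = Σ zᵢ(Kᵢ−1)/(1+ψ₁(Kᵢ−1)) = 0.
Feasibility: ΣzᵢKᵢ = 1.346, Σzᵢ/Kᵢ = 1.726 — both > 1, two phases present.
Iterate (Newton) starting at ψ₁ = 0.4:
  ψ₁ = 0.400: g = -0.0475, g' = -0.761 → ψ₁ = 0.338
Converged at ψ₁ = 0.338.
Drum-1 compositions:
  n-pentane: x = 0.119, y = 0.409
  THF: x = 0.274, y = 0.387
  n-octane: x = 0.423, y = 0.158
  p-xylene: x = 0.185, y = 0.046
Drum-2 feed = drum-1 vapor: z₂ = (0.4088, 0.3871, 0.1576, 0.0464).
Drum 2:
Let ψ₂ = V/F and solve Σ zᵢ(Kᵢ−1)/(1+ψ₂(Kᵢ−1)) = 0.
Check two-phase: ΣzᵢKᵢ = 1.052 > 1 and Σzᵢ/Kᵢ = 1.921 > 1, so g(0) = 0.052 > 0 and g(1) = -0.921 < 0.
Newton–Raphson from ψ₂ = 0.65:
  ψ₂ = 0.650: g = -0.2700, g' = -0.787 → ψ₂ = 0.307
  ψ₂ = 0.307: g = -0.0758, g' = -0.442 → ψ₂ = 0.135
  ψ₂ = 0.135: g = -0.0035, g' = -0.410 → ψ₂ = 0.127
Converged at ψ₂ = 0.127.
  n-pentane: x = 0.372, y = 0.664
  THF: x = 0.401, y = 0.295
  n-octane: x = 0.176, y = 0.034
  p-xylene: x = 0.052, y = 0.007

y_THF (drum 2) = 0.295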